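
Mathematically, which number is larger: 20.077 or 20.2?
20.2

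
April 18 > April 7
True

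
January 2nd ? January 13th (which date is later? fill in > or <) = <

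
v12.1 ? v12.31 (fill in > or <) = <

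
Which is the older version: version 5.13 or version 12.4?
version 5.13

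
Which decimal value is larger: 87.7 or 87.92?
87.92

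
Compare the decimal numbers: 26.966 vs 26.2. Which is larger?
26.966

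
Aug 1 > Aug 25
False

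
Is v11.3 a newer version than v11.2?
Yes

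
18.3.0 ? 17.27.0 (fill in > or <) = >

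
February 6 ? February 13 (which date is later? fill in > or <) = <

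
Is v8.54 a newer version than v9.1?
No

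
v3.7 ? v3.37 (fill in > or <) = <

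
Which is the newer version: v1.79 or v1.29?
v1.79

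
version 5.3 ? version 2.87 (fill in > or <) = >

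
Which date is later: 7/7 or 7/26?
7/26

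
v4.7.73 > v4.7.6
True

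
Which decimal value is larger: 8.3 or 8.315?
8.315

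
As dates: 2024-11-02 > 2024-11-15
False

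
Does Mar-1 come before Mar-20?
Yes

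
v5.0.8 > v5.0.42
False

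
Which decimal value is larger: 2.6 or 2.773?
2.773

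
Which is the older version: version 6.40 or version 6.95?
version 6.40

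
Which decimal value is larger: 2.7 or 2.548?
2.7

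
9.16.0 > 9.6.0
True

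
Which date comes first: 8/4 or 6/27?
6/27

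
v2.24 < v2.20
False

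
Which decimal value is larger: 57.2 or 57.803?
57.803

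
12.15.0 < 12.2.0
False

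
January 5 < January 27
True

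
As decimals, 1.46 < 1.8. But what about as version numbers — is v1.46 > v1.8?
True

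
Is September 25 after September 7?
Yes. Day 25 comes after day 7 in September — this is a date comparison, not a decimal one (the decimal 9.25 would be smaller than 9.7).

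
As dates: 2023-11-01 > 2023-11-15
False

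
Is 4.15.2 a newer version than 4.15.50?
No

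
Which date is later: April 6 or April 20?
April 20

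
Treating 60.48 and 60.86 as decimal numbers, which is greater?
60.86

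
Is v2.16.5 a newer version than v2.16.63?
No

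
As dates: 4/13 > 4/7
True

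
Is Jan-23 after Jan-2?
Yes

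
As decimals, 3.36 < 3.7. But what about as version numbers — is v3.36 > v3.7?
True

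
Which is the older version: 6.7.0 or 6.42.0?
6.7.0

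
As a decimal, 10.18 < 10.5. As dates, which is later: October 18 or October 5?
October 18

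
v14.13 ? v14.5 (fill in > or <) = >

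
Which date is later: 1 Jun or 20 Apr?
1 Jun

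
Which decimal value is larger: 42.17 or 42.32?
42.32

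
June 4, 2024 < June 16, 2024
True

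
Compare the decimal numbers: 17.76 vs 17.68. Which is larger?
17.76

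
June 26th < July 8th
True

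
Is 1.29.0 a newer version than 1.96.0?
No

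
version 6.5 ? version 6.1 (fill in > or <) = >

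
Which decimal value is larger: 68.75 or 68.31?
68.75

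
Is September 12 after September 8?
Yes. Day 12 comes after day 8 in September — this is a date comparison, not a decimal one (the decimal 9.12 would be smaller than 9.8).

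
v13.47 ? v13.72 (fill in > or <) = <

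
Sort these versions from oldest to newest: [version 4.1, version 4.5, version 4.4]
[version 4.1, version 4.4, version 4.5]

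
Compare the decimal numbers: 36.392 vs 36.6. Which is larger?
36.6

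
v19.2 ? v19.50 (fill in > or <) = <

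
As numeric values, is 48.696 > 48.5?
True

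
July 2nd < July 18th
True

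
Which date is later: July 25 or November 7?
November 7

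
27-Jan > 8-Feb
False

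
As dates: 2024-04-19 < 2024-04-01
False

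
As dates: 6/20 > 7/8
False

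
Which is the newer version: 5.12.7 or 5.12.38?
5.12.38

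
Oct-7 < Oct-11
True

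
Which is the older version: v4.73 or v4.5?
v4.5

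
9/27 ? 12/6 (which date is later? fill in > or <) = <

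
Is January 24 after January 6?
Yes. Day 24 comes after day 6 in January — this is a date comparison, not a decimal one (the decimal 1.24 would be smaller than 1.6).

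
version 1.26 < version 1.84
True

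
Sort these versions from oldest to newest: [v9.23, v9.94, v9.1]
[v9.1, v9.23, v9.94]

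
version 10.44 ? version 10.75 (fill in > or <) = <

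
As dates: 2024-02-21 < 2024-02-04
False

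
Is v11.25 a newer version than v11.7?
Yes. Version numbers are compared segment by segment as integers, not as decimals: minor version 25 > 7, so v11.25 > v11.7 (even though the decimal 11.25 < 11.7).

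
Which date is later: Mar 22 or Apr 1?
Apr 1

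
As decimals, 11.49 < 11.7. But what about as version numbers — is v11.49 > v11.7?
True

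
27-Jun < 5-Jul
True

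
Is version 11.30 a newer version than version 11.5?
Yes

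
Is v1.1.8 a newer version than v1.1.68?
No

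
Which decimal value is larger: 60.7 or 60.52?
60.7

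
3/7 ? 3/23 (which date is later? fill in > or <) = <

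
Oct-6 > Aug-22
True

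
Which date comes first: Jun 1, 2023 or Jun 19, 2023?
Jun 1, 2023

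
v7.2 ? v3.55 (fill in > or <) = >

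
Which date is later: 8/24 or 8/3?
8/24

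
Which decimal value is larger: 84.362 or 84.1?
84.362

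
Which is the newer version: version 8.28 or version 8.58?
version 8.58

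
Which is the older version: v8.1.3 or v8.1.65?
v8.1.3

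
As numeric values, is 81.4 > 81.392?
True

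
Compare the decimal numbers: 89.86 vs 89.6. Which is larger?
89.86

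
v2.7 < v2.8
True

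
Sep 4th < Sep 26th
True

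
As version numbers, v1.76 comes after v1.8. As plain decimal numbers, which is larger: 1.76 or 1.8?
1.8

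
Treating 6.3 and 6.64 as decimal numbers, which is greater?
6.64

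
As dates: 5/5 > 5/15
False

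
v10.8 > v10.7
True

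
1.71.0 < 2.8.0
True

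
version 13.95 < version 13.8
False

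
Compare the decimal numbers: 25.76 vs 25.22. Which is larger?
25.76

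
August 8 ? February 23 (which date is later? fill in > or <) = >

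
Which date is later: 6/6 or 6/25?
6/25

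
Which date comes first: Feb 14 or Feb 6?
Feb 6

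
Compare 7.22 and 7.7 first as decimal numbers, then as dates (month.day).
As decimals: 7.22 < 7.7. As dates: 7/22 is later than 7/7 (day 22 > day 7).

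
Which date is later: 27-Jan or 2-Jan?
27-Jan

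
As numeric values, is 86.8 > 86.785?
True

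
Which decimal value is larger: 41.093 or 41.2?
41.2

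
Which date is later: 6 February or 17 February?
17 February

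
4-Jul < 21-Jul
True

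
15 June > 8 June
True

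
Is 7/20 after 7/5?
Yes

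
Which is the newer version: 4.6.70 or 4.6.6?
4.6.70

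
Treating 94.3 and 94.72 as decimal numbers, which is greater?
94.72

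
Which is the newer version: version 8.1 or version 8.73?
version 8.73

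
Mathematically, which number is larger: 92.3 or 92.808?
92.808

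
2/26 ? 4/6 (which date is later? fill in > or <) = <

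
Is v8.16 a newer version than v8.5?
Yes. Version numbers are compared segment by segment as integers, not as decimals: minor version 16 > 5, so v8.16 > v8.5 (even though the decimal 8.16 < 8.5).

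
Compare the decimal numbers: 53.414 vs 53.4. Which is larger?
53.414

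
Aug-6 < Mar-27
False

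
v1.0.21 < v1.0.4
False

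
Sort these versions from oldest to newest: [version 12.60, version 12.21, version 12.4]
[version 12.4, version 12.21, version 12.60]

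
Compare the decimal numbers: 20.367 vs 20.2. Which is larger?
20.367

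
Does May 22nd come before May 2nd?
No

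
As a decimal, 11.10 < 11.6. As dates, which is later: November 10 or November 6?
November 10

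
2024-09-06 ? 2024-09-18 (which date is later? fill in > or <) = <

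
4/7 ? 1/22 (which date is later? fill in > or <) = >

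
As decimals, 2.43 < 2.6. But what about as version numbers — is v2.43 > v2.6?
True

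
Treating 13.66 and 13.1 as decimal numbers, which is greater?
13.66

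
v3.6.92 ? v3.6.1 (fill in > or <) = >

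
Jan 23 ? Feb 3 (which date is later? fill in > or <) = <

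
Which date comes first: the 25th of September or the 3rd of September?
the 3rd of September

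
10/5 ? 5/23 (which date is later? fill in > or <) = >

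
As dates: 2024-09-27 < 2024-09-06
False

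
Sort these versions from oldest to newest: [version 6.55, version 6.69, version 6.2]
[version 6.2, version 6.55, version 6.69]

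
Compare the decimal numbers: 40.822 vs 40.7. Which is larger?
40.822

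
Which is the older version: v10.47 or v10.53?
v10.47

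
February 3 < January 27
False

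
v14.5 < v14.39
True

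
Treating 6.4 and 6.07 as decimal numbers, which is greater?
6.4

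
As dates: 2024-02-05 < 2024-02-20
True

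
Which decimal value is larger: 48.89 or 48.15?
48.89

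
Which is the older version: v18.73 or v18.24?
v18.24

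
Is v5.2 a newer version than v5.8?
No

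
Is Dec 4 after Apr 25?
Yes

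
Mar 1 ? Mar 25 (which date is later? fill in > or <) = <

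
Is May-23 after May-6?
Yes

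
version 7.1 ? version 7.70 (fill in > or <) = <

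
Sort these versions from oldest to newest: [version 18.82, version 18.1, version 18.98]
[version 18.1, version 18.82, version 18.98]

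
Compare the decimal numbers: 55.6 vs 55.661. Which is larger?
55.661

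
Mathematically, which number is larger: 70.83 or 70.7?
70.83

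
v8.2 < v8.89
True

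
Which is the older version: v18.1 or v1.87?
v1.87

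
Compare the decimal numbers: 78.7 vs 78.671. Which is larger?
78.7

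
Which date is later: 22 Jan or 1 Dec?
1 Dec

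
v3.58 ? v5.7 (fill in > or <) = <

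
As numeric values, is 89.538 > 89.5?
True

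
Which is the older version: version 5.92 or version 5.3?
version 5.3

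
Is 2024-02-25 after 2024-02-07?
Yes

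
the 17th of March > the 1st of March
True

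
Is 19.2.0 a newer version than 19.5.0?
No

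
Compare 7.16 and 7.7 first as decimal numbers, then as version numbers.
As decimals: 7.16 < 7.7. As versions: v7.16 > v7.7 (minor version 16 > 7).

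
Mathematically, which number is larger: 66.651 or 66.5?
66.651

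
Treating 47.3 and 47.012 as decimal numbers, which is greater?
47.3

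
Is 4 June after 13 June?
No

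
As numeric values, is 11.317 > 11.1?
True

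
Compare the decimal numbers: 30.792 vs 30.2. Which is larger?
30.792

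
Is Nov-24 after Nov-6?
Yes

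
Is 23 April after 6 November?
No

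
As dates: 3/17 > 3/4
True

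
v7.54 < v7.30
False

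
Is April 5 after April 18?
No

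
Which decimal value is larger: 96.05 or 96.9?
96.9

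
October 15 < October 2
False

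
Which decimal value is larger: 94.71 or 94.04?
94.71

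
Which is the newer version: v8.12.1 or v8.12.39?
v8.12.39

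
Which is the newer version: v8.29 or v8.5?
v8.29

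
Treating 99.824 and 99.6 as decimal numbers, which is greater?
99.824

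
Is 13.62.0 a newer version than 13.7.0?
Yes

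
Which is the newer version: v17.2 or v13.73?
v17.2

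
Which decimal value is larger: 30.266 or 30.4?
30.4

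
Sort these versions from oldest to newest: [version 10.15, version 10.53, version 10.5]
[version 10.5, version 10.15, version 10.53]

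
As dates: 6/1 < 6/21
True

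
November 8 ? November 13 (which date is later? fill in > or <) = <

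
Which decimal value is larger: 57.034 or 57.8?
57.8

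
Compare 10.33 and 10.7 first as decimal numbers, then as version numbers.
As decimals: 10.33 < 10.7. As versions: v10.33 > v10.7 (minor version 33 > 7).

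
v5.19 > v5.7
True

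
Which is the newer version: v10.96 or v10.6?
v10.96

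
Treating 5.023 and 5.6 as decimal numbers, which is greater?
5.6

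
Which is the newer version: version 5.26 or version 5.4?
version 5.26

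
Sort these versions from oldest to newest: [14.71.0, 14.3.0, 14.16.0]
[14.3.0, 14.16.0, 14.71.0]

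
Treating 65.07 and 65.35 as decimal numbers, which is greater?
65.35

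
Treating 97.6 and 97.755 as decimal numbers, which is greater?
97.755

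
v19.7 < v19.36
True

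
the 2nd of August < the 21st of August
True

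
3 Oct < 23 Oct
True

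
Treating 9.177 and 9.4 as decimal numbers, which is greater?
9.4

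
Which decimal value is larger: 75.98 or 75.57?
75.98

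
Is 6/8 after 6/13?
No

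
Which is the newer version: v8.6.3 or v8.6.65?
v8.6.65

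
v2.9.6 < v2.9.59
True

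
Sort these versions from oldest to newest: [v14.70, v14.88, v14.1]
[v14.1, v14.70, v14.88]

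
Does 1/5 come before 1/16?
Yes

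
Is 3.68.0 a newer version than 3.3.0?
Yes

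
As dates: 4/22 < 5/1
True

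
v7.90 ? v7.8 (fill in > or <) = >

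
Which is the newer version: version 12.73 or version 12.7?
version 12.73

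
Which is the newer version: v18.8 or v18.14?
v18.14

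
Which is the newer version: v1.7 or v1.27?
v1.27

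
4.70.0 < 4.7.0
False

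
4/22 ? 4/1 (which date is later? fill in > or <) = >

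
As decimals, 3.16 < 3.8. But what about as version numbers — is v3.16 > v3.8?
True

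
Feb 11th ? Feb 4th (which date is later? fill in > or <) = >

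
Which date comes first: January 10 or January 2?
January 2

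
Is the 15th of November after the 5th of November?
Yes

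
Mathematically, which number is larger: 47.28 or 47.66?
47.66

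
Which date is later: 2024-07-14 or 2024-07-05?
2024-07-14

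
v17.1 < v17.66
True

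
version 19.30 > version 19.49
False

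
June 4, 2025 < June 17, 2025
True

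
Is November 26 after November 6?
Yes. Day 26 comes after day 6 in November — this is a date comparison, not a decimal one (the decimal 11.26 would be smaller than 11.6).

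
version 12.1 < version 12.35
True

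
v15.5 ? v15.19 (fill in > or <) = <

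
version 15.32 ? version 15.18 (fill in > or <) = >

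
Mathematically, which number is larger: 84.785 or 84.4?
84.785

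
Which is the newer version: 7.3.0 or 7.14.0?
7.14.0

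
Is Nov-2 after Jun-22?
Yes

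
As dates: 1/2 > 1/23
False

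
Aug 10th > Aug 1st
True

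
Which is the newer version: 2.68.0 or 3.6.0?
3.6.0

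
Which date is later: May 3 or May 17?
May 17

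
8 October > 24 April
True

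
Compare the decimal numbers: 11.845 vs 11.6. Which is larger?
11.845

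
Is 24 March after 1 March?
Yes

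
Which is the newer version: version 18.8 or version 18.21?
version 18.21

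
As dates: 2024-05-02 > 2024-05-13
False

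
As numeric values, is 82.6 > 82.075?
True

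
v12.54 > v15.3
False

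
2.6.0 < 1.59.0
False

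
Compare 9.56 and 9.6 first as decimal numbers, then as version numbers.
As decimals: 9.56 < 9.6. As versions: v9.56 > v9.6 (minor version 56 > 6).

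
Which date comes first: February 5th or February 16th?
February 5th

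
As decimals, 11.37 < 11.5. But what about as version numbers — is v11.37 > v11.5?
True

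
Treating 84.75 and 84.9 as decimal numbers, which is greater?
84.9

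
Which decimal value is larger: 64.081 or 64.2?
64.2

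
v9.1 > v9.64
False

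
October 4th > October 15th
False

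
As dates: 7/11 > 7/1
True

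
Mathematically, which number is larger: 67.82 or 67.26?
67.82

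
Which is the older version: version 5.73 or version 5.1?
version 5.1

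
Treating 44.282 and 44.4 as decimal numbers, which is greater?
44.4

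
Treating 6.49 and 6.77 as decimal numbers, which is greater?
6.77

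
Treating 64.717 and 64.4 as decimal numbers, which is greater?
64.717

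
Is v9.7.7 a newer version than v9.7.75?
No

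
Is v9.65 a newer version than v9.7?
Yes. Version numbers are compared segment by segment as integers, not as decimals: minor version 65 > 7, so v9.65 > v9.7 (even though the decimal 9.65 < 9.7).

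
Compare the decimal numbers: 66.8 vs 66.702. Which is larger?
66.8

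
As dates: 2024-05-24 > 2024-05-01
True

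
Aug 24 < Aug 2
False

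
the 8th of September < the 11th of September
True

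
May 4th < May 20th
True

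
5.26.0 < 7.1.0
True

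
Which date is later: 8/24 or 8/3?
8/24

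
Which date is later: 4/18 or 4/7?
4/18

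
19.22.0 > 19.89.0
False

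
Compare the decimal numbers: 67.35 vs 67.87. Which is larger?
67.87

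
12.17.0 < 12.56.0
True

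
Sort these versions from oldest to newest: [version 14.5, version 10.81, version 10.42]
[version 10.42, version 10.81, version 14.5]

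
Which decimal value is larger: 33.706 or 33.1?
33.706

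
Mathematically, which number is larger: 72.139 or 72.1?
72.139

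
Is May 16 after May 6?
Yes. Day 16 comes after day 6 in May — this is a date comparison, not a decimal one (the decimal 5.16 would be smaller than 5.6).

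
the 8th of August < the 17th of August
True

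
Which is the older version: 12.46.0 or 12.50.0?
12.46.0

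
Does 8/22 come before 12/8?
Yes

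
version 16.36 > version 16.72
False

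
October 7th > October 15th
False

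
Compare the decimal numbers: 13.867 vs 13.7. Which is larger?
13.867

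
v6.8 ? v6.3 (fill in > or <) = >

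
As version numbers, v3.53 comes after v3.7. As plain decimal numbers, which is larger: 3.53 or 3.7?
3.7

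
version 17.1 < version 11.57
False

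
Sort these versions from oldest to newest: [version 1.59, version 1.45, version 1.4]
[version 1.4, version 1.45, version 1.59]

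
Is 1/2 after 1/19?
No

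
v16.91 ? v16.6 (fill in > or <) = >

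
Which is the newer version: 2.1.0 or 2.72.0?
2.72.0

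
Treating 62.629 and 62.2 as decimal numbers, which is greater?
62.629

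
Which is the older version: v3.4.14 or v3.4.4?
v3.4.4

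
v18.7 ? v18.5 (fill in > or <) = >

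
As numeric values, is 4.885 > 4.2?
True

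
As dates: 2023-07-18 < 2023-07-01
False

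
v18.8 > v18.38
False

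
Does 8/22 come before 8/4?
No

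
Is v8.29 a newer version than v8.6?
Yes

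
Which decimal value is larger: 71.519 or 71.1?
71.519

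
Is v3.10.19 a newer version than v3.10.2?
Yes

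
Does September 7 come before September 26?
Yes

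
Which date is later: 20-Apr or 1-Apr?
20-Apr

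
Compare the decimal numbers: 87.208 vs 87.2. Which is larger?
87.208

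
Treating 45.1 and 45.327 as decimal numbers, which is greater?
45.327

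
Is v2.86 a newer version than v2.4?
Yes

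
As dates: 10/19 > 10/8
True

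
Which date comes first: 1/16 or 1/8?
1/8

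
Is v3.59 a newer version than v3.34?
Yes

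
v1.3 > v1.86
False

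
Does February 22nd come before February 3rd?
No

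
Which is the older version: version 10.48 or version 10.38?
version 10.38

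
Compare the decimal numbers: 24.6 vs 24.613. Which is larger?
24.613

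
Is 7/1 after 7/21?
No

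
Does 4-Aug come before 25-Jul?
No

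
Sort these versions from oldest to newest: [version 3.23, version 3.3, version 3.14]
[version 3.3, version 3.14, version 3.23]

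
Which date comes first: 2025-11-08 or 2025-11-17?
2025-11-08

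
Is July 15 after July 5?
Yes. Day 15 comes after day 5 in July — this is a date comparison, not a decimal one (the decimal 7.15 would be smaller than 7.5).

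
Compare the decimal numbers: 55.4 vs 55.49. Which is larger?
55.49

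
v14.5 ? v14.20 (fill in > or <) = <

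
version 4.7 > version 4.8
False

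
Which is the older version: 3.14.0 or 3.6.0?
3.6.0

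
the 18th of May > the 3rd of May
True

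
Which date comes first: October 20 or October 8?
October 8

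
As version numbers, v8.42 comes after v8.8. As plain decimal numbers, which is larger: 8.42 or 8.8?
8.8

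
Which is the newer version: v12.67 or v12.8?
v12.67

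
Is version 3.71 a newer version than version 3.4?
Yes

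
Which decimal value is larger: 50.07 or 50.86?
50.86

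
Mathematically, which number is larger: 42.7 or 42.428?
42.7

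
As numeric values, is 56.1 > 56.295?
False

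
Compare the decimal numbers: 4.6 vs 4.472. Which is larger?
4.6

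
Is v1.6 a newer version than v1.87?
No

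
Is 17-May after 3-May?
Yes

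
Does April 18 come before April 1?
No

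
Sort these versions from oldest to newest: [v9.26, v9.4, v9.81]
[v9.4, v9.26, v9.81]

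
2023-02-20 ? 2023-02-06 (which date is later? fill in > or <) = >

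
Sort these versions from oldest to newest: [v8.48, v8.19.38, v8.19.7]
[v8.19.7, v8.19.38, v8.48]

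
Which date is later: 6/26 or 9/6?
9/6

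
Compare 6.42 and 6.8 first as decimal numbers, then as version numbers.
As decimals: 6.42 < 6.8. As versions: v6.42 > v6.8 (minor version 42 > 8).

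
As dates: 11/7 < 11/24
True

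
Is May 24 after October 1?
No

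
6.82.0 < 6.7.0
False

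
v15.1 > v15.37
False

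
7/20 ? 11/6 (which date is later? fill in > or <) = <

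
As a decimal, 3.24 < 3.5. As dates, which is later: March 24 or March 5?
March 24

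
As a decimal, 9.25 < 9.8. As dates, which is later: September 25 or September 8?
September 25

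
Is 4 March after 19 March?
No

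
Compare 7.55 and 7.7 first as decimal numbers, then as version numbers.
As decimals: 7.55 < 7.7. As versions: v7.55 > v7.7 (minor version 55 > 7).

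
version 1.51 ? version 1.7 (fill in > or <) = >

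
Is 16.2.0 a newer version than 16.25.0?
No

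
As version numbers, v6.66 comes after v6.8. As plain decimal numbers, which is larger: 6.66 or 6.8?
6.8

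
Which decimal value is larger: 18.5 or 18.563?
18.563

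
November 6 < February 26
False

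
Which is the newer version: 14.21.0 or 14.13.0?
14.21.0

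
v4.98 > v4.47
True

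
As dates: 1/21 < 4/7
True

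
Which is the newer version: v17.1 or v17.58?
v17.58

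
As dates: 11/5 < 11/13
True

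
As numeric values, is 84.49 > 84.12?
True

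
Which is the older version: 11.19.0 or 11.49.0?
11.19.0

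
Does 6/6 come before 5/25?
No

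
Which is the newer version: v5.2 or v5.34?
v5.34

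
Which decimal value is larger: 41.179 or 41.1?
41.179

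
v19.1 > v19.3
False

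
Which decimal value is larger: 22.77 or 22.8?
22.8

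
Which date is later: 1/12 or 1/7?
1/12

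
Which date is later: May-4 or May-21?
May-21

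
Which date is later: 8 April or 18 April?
18 April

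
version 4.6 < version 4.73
True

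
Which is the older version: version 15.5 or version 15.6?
version 15.5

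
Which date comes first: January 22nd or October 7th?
January 22nd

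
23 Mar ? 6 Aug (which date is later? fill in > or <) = <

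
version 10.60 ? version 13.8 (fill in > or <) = <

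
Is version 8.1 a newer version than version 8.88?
No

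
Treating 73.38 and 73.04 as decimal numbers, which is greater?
73.38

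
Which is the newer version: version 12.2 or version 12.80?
version 12.80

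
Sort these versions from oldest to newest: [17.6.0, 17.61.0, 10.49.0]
[10.49.0, 17.6.0, 17.61.0]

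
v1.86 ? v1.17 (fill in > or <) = >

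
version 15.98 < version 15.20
False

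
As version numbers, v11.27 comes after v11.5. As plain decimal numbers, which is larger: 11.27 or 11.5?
11.5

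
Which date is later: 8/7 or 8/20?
8/20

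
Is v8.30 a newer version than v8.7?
Yes. Version numbers are compared segment by segment as integers, not as decimals: minor version 30 > 7, so v8.30 > v8.7 (even though the decimal 8.30 < 8.7).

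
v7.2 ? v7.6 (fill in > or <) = <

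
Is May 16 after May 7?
Yes. Day 16 comes after day 7 in May — this is a date comparison, not a decimal one (the decimal 5.16 would be smaller than 5.7).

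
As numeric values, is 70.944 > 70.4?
True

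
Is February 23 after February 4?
Yes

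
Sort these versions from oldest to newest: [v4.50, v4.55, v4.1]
[v4.1, v4.50, v4.55]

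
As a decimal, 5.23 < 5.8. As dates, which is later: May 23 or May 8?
May 23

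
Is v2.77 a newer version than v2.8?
Yes. Version numbers are compared segment by segment as integers, not as decimals: minor version 77 > 8, so v2.77 > v2.8 (even though the decimal 2.77 < 2.8).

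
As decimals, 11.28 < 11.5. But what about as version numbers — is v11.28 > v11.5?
True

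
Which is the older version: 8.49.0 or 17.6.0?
8.49.0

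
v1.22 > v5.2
False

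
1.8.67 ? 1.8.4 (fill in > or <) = >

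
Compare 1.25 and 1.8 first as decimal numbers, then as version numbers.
As decimals: 1.25 < 1.8. As versions: v1.25 > v1.8 (minor version 25 > 8).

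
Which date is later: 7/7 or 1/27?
7/7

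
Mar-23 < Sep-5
True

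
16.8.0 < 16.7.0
False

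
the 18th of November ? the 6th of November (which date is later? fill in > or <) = >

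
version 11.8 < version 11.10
True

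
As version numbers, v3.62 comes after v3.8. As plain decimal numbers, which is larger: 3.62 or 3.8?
3.8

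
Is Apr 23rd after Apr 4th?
Yes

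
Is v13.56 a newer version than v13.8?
Yes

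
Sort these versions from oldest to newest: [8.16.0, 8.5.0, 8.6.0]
[8.5.0, 8.6.0, 8.16.0]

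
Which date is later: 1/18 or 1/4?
1/18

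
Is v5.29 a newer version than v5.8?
Yes. Version numbers are compared segment by segment as integers, not as decimals: minor version 29 > 8, so v5.29 > v5.8 (even though the decimal 5.29 < 5.8).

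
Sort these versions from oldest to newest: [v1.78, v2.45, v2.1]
[v1.78, v2.1, v2.45]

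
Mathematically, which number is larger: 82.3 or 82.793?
82.793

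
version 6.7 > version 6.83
False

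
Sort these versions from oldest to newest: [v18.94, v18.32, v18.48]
[v18.32, v18.48, v18.94]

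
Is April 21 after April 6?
Yes. Day 21 comes after day 6 in April — this is a date comparison, not a decimal one (the decimal 4.21 would be smaller than 4.6).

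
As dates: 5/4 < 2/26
False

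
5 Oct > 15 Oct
False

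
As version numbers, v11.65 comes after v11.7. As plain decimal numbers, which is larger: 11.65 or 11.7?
11.7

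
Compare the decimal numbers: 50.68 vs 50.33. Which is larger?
50.68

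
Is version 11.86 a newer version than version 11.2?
Yes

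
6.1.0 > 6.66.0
False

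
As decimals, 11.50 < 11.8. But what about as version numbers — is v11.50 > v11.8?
True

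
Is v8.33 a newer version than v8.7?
Yes. Version numbers are compared segment by segment as integers, not as decimals: minor version 33 > 7, so v8.33 > v8.7 (even though the decimal 8.33 < 8.7).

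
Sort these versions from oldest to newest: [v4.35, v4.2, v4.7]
[v4.2, v4.7, v4.35]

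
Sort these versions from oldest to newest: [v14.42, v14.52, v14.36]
[v14.36, v14.42, v14.52]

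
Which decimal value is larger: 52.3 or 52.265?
52.3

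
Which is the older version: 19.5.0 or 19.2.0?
19.2.0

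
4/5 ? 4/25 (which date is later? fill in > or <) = <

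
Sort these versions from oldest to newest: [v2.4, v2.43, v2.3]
[v2.3, v2.4, v2.43]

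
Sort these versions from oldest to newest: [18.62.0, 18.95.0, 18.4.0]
[18.4.0, 18.62.0, 18.95.0]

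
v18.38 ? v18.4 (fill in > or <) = >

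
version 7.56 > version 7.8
True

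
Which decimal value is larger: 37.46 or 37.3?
37.46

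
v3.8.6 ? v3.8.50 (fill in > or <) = <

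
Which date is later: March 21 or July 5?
July 5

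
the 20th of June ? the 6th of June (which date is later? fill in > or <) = >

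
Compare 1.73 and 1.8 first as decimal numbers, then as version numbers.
As decimals: 1.73 < 1.8. As versions: v1.73 > v1.8 (minor version 73 > 8).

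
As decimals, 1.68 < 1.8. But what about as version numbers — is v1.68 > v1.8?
True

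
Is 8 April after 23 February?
Yes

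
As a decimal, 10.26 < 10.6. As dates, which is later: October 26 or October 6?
October 26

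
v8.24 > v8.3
True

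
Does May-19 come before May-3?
No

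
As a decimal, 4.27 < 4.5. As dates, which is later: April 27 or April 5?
April 27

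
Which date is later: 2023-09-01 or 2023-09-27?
2023-09-27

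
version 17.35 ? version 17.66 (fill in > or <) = <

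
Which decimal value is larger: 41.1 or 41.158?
41.158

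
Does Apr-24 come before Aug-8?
Yes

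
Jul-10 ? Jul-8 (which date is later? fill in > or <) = >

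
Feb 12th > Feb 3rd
True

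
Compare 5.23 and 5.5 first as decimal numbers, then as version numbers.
As decimals: 5.23 < 5.5. As versions: v5.23 > v5.5 (minor version 23 > 5).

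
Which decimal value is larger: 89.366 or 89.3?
89.366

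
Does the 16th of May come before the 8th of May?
No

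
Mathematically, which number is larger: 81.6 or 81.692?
81.692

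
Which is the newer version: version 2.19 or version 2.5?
version 2.19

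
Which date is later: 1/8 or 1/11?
1/11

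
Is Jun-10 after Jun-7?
Yes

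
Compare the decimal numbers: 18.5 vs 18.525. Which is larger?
18.525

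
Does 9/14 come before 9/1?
No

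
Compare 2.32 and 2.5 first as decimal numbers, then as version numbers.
As decimals: 2.32 < 2.5. As versions: v2.32 > v2.5 (minor version 32 > 5).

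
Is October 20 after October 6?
Yes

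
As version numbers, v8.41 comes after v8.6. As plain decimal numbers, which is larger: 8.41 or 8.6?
8.6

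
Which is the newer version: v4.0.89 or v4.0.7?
v4.0.89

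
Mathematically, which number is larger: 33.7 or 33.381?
33.7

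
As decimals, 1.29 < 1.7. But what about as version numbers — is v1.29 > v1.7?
True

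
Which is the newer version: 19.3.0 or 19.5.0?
19.5.0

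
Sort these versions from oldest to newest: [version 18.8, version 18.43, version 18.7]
[version 18.7, version 18.8, version 18.43]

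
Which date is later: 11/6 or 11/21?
11/21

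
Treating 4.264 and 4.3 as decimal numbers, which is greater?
4.3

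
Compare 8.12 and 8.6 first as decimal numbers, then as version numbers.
As decimals: 8.12 < 8.6. As versions: v8.12 > v8.6 (minor version 12 > 6).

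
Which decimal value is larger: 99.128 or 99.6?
99.6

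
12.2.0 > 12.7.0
False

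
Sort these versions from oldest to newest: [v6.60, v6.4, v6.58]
[v6.4, v6.58, v6.60]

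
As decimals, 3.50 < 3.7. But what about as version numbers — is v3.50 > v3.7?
True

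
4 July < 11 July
True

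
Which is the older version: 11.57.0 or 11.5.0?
11.5.0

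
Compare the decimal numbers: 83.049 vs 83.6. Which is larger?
83.6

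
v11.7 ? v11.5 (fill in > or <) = >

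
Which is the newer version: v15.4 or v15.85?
v15.85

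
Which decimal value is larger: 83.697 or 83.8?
83.8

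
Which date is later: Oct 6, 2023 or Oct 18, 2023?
Oct 18, 2023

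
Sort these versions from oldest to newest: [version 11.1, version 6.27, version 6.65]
[version 6.27, version 6.65, version 11.1]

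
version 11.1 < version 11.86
True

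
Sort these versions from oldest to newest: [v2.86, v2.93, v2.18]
[v2.18, v2.86, v2.93]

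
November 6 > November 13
False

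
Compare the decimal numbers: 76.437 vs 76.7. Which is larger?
76.7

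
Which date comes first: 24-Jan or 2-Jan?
2-Jan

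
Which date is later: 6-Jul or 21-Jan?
6-Jul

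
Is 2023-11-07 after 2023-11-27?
No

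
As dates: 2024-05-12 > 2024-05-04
True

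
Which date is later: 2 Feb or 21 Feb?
21 Feb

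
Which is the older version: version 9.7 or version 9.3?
version 9.3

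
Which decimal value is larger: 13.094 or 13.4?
13.4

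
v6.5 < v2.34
False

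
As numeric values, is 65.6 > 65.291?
True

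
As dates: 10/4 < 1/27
False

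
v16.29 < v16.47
True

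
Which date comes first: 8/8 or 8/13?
8/8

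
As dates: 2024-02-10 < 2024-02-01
False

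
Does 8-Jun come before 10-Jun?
Yes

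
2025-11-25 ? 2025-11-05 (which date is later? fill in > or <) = >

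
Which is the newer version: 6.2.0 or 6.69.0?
6.69.0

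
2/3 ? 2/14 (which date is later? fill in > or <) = <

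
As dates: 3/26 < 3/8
False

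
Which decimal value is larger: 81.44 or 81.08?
81.44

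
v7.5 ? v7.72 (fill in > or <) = <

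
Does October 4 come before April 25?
No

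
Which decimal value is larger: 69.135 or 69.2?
69.2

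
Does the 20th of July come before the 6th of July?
No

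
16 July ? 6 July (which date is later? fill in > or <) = >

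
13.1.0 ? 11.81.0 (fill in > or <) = >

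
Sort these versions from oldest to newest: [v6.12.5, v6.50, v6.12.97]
[v6.12.5, v6.12.97, v6.50]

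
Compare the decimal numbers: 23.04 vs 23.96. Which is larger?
23.96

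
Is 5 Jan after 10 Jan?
No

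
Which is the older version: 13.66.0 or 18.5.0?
13.66.0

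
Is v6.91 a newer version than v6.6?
Yes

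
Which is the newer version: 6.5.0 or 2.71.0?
6.5.0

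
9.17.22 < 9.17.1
False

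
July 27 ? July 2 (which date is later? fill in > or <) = >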